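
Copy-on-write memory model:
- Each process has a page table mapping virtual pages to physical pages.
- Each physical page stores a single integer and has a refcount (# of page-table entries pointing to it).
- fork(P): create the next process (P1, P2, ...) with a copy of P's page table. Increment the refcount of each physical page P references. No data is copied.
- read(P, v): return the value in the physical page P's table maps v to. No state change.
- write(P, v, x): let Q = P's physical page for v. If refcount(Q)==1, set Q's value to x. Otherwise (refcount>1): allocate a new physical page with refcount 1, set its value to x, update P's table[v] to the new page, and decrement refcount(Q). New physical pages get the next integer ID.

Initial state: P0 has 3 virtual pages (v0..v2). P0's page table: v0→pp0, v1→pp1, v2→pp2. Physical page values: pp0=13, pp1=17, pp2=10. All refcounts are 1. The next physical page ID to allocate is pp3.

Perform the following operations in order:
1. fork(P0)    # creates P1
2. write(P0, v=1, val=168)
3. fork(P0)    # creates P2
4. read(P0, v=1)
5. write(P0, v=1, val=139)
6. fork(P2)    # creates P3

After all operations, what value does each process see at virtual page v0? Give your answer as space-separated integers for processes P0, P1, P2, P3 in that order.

Op 1: fork(P0) -> P1. 3 ppages; refcounts: pp0:2 pp1:2 pp2:2
Op 2: write(P0, v1, 168). refcount(pp1)=2>1 -> COPY to pp3. 4 ppages; refcounts: pp0:2 pp1:1 pp2:2 pp3:1
Op 3: fork(P0) -> P2. 4 ppages; refcounts: pp0:3 pp1:1 pp2:3 pp3:2
Op 4: read(P0, v1) -> 168. No state change.
Op 5: write(P0, v1, 139). refcount(pp3)=2>1 -> COPY to pp4. 5 ppages; refcounts: pp0:3 pp1:1 pp2:3 pp3:1 pp4:1
Op 6: fork(P2) -> P3. 5 ppages; refcounts: pp0:4 pp1:1 pp2:4 pp3:2 pp4:1
P0: v0 -> pp0 = 13
P1: v0 -> pp0 = 13
P2: v0 -> pp0 = 13
P3: v0 -> pp0 = 13

Answer: 13 13 13 13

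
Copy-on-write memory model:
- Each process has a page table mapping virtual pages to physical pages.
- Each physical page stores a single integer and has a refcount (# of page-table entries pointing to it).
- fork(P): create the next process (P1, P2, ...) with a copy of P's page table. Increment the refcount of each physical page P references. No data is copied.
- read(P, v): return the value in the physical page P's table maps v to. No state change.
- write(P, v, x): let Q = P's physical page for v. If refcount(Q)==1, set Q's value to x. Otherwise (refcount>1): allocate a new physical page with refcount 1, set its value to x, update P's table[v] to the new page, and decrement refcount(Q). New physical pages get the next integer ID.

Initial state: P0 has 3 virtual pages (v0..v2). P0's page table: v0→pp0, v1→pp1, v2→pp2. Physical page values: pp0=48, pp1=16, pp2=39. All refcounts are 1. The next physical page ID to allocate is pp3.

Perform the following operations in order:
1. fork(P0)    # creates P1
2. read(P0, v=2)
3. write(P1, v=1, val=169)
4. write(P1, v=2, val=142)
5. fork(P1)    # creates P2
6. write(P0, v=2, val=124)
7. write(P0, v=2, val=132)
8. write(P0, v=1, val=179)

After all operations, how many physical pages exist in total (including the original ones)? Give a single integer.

Answer: 5

Derivation:
Op 1: fork(P0) -> P1. 3 ppages; refcounts: pp0:2 pp1:2 pp2:2
Op 2: read(P0, v2) -> 39. No state change.
Op 3: write(P1, v1, 169). refcount(pp1)=2>1 -> COPY to pp3. 4 ppages; refcounts: pp0:2 pp1:1 pp2:2 pp3:1
Op 4: write(P1, v2, 142). refcount(pp2)=2>1 -> COPY to pp4. 5 ppages; refcounts: pp0:2 pp1:1 pp2:1 pp3:1 pp4:1
Op 5: fork(P1) -> P2. 5 ppages; refcounts: pp0:3 pp1:1 pp2:1 pp3:2 pp4:2
Op 6: write(P0, v2, 124). refcount(pp2)=1 -> write in place. 5 ppages; refcounts: pp0:3 pp1:1 pp2:1 pp3:2 pp4:2
Op 7: write(P0, v2, 132). refcount(pp2)=1 -> write in place. 5 ppages; refcounts: pp0:3 pp1:1 pp2:1 pp3:2 pp4:2
Op 8: write(P0, v1, 179). refcount(pp1)=1 -> write in place. 5 ppages; refcounts: pp0:3 pp1:1 pp2:1 pp3:2 pp4:2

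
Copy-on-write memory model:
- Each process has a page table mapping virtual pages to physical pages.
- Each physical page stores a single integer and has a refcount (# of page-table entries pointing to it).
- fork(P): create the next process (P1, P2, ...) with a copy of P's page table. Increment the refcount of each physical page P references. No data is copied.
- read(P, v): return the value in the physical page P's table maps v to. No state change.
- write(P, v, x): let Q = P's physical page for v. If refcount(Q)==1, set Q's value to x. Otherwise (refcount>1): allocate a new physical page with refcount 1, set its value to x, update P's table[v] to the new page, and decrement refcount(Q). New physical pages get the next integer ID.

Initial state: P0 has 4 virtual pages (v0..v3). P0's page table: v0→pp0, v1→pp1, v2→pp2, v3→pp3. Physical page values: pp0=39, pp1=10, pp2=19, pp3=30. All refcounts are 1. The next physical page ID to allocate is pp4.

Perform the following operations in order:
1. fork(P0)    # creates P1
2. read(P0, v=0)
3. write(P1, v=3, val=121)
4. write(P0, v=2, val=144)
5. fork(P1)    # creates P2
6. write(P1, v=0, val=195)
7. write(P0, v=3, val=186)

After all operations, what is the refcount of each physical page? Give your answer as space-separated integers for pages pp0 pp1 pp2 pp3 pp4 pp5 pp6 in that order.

Answer: 2 3 2 1 2 1 1

Derivation:
Op 1: fork(P0) -> P1. 4 ppages; refcounts: pp0:2 pp1:2 pp2:2 pp3:2
Op 2: read(P0, v0) -> 39. No state change.
Op 3: write(P1, v3, 121). refcount(pp3)=2>1 -> COPY to pp4. 5 ppages; refcounts: pp0:2 pp1:2 pp2:2 pp3:1 pp4:1
Op 4: write(P0, v2, 144). refcount(pp2)=2>1 -> COPY to pp5. 6 ppages; refcounts: pp0:2 pp1:2 pp2:1 pp3:1 pp4:1 pp5:1
Op 5: fork(P1) -> P2. 6 ppages; refcounts: pp0:3 pp1:3 pp2:2 pp3:1 pp4:2 pp5:1
Op 6: write(P1, v0, 195). refcount(pp0)=3>1 -> COPY to pp6. 7 ppages; refcounts: pp0:2 pp1:3 pp2:2 pp3:1 pp4:2 pp5:1 pp6:1
Op 7: write(P0, v3, 186). refcount(pp3)=1 -> write in place. 7 ppages; refcounts: pp0:2 pp1:3 pp2:2 pp3:1 pp4:2 pp5:1 pp6:1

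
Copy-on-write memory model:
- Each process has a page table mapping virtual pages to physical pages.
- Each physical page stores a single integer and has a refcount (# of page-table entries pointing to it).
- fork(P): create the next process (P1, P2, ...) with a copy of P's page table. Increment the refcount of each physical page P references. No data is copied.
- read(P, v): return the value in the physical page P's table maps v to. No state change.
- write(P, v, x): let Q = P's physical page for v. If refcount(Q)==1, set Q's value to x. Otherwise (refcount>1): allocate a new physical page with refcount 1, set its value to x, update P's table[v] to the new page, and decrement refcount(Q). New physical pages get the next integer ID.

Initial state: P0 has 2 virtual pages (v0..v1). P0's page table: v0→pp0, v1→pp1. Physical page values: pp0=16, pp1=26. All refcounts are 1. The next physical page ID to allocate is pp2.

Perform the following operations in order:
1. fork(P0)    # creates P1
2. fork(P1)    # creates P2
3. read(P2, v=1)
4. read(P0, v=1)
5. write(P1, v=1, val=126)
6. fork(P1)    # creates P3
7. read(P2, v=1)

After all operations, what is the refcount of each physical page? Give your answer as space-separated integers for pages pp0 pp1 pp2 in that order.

Op 1: fork(P0) -> P1. 2 ppages; refcounts: pp0:2 pp1:2
Op 2: fork(P1) -> P2. 2 ppages; refcounts: pp0:3 pp1:3
Op 3: read(P2, v1) -> 26. No state change.
Op 4: read(P0, v1) -> 26. No state change.
Op 5: write(P1, v1, 126). refcount(pp1)=3>1 -> COPY to pp2. 3 ppages; refcounts: pp0:3 pp1:2 pp2:1
Op 6: fork(P1) -> P3. 3 ppages; refcounts: pp0:4 pp1:2 pp2:2
Op 7: read(P2, v1) -> 26. No state change.

Answer: 4 2 2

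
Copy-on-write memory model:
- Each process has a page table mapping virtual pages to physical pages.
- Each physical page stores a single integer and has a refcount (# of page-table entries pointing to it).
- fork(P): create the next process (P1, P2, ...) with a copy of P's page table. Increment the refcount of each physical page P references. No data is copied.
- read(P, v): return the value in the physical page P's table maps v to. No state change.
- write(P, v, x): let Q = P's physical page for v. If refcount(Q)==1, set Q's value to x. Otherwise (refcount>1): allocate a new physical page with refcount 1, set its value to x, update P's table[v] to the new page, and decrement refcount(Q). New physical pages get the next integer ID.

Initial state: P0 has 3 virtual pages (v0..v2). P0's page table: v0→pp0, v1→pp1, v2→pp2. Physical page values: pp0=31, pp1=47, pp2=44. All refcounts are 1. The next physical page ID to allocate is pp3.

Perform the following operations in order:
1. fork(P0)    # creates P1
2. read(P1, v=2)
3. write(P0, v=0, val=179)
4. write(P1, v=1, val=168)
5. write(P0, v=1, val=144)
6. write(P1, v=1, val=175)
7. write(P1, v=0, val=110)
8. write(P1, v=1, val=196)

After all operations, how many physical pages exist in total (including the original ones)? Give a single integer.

Op 1: fork(P0) -> P1. 3 ppages; refcounts: pp0:2 pp1:2 pp2:2
Op 2: read(P1, v2) -> 44. No state change.
Op 3: write(P0, v0, 179). refcount(pp0)=2>1 -> COPY to pp3. 4 ppages; refcounts: pp0:1 pp1:2 pp2:2 pp3:1
Op 4: write(P1, v1, 168). refcount(pp1)=2>1 -> COPY to pp4. 5 ppages; refcounts: pp0:1 pp1:1 pp2:2 pp3:1 pp4:1
Op 5: write(P0, v1, 144). refcount(pp1)=1 -> write in place. 5 ppages; refcounts: pp0:1 pp1:1 pp2:2 pp3:1 pp4:1
Op 6: write(P1, v1, 175). refcount(pp4)=1 -> write in place. 5 ppages; refcounts: pp0:1 pp1:1 pp2:2 pp3:1 pp4:1
Op 7: write(P1, v0, 110). refcount(pp0)=1 -> write in place. 5 ppages; refcounts: pp0:1 pp1:1 pp2:2 pp3:1 pp4:1
Op 8: write(P1, v1, 196). refcount(pp4)=1 -> write in place. 5 ppages; refcounts: pp0:1 pp1:1 pp2:2 pp3:1 pp4:1

Answer: 5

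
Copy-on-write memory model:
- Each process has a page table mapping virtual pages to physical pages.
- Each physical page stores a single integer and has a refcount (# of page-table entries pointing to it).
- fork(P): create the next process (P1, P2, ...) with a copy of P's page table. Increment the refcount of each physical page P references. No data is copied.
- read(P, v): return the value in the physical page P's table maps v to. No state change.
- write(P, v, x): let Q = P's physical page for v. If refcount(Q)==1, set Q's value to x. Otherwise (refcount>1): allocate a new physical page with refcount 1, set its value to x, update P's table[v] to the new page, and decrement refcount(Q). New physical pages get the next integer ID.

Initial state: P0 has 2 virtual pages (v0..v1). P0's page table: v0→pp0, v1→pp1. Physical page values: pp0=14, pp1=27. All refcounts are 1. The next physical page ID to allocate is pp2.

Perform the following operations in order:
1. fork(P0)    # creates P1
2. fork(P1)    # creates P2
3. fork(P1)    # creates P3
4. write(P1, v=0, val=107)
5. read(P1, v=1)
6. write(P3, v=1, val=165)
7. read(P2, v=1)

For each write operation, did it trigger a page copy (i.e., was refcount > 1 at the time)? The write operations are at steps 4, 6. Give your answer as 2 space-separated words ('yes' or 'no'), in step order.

Op 1: fork(P0) -> P1. 2 ppages; refcounts: pp0:2 pp1:2
Op 2: fork(P1) -> P2. 2 ppages; refcounts: pp0:3 pp1:3
Op 3: fork(P1) -> P3. 2 ppages; refcounts: pp0:4 pp1:4
Op 4: write(P1, v0, 107). refcount(pp0)=4>1 -> COPY to pp2. 3 ppages; refcounts: pp0:3 pp1:4 pp2:1
Op 5: read(P1, v1) -> 27. No state change.
Op 6: write(P3, v1, 165). refcount(pp1)=4>1 -> COPY to pp3. 4 ppages; refcounts: pp0:3 pp1:3 pp2:1 pp3:1
Op 7: read(P2, v1) -> 27. No state change.

yes yes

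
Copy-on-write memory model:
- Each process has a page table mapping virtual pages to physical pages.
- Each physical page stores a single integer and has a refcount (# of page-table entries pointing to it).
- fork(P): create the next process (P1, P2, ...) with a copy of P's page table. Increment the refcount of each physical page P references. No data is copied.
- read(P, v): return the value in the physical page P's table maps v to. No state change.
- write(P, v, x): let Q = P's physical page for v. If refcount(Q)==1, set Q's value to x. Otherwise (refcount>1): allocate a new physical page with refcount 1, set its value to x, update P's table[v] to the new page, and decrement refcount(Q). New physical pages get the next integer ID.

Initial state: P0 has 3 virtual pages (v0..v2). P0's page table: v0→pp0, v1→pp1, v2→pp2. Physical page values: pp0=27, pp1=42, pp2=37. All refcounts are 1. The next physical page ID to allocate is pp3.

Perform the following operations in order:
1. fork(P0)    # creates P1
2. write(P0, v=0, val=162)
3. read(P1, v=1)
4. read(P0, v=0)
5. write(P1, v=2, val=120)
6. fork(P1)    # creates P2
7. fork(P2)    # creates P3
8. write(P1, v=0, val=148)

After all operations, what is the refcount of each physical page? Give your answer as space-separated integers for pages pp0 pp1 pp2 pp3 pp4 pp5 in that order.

Answer: 2 4 1 1 3 1

Derivation:
Op 1: fork(P0) -> P1. 3 ppages; refcounts: pp0:2 pp1:2 pp2:2
Op 2: write(P0, v0, 162). refcount(pp0)=2>1 -> COPY to pp3. 4 ppages; refcounts: pp0:1 pp1:2 pp2:2 pp3:1
Op 3: read(P1, v1) -> 42. No state change.
Op 4: read(P0, v0) -> 162. No state change.
Op 5: write(P1, v2, 120). refcount(pp2)=2>1 -> COPY to pp4. 5 ppages; refcounts: pp0:1 pp1:2 pp2:1 pp3:1 pp4:1
Op 6: fork(P1) -> P2. 5 ppages; refcounts: pp0:2 pp1:3 pp2:1 pp3:1 pp4:2
Op 7: fork(P2) -> P3. 5 ppages; refcounts: pp0:3 pp1:4 pp2:1 pp3:1 pp4:3
Op 8: write(P1, v0, 148). refcount(pp0)=3>1 -> COPY to pp5. 6 ppages; refcounts: pp0:2 pp1:4 pp2:1 pp3:1 pp4:3 pp5:1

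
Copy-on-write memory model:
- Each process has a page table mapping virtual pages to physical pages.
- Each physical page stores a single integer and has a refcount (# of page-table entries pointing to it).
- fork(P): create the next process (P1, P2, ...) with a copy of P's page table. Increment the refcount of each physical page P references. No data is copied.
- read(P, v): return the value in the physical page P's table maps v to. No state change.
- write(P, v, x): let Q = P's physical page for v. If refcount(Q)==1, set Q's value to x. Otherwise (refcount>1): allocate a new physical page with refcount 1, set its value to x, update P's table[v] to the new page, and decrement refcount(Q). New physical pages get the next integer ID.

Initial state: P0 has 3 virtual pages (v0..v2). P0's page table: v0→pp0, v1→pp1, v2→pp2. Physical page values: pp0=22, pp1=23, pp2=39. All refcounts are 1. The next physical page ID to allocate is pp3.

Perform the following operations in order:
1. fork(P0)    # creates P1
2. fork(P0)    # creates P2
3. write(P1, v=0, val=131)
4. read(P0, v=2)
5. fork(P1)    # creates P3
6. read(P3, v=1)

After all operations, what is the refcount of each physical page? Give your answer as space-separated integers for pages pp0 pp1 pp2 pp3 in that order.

Answer: 2 4 4 2

Derivation:
Op 1: fork(P0) -> P1. 3 ppages; refcounts: pp0:2 pp1:2 pp2:2
Op 2: fork(P0) -> P2. 3 ppages; refcounts: pp0:3 pp1:3 pp2:3
Op 3: write(P1, v0, 131). refcount(pp0)=3>1 -> COPY to pp3. 4 ppages; refcounts: pp0:2 pp1:3 pp2:3 pp3:1
Op 4: read(P0, v2) -> 39. No state change.
Op 5: fork(P1) -> P3. 4 ppages; refcounts: pp0:2 pp1:4 pp2:4 pp3:2
Op 6: read(P3, v1) -> 23. No state change.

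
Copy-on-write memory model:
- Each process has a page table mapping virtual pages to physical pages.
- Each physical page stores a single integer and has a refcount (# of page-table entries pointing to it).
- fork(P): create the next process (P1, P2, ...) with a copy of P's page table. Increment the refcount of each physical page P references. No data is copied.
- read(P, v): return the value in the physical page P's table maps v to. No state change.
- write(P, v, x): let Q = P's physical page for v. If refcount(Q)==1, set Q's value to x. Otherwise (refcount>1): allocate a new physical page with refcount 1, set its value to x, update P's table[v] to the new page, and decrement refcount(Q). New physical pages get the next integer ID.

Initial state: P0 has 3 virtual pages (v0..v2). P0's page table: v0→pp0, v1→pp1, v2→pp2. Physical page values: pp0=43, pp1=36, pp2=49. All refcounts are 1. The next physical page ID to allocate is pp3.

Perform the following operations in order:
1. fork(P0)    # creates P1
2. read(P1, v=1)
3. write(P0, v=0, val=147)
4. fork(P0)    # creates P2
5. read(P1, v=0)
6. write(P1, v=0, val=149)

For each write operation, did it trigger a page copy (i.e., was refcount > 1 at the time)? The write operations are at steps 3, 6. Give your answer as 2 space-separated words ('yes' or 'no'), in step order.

Op 1: fork(P0) -> P1. 3 ppages; refcounts: pp0:2 pp1:2 pp2:2
Op 2: read(P1, v1) -> 36. No state change.
Op 3: write(P0, v0, 147). refcount(pp0)=2>1 -> COPY to pp3. 4 ppages; refcounts: pp0:1 pp1:2 pp2:2 pp3:1
Op 4: fork(P0) -> P2. 4 ppages; refcounts: pp0:1 pp1:3 pp2:3 pp3:2
Op 5: read(P1, v0) -> 43. No state change.
Op 6: write(P1, v0, 149). refcount(pp0)=1 -> write in place. 4 ppages; refcounts: pp0:1 pp1:3 pp2:3 pp3:2

yes no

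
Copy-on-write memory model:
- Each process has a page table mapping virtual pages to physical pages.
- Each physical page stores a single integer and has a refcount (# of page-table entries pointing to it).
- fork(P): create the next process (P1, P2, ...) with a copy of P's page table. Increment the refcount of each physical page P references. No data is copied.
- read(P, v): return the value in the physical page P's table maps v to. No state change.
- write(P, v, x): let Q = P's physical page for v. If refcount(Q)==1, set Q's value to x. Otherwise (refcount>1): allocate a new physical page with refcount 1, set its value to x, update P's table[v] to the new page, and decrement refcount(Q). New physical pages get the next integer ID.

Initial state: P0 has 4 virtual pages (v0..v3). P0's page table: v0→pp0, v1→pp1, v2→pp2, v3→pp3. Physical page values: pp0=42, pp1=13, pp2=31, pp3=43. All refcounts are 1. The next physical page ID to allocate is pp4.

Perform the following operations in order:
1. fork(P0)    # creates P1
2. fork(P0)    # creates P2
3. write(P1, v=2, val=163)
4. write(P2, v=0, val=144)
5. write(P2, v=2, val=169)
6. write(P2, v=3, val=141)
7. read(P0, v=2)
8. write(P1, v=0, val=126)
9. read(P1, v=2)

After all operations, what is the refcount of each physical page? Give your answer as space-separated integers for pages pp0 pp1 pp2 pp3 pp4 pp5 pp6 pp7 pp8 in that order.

Op 1: fork(P0) -> P1. 4 ppages; refcounts: pp0:2 pp1:2 pp2:2 pp3:2
Op 2: fork(P0) -> P2. 4 ppages; refcounts: pp0:3 pp1:3 pp2:3 pp3:3
Op 3: write(P1, v2, 163). refcount(pp2)=3>1 -> COPY to pp4. 5 ppages; refcounts: pp0:3 pp1:3 pp2:2 pp3:3 pp4:1
Op 4: write(P2, v0, 144). refcount(pp0)=3>1 -> COPY to pp5. 6 ppages; refcounts: pp0:2 pp1:3 pp2:2 pp3:3 pp4:1 pp5:1
Op 5: write(P2, v2, 169). refcount(pp2)=2>1 -> COPY to pp6. 7 ppages; refcounts: pp0:2 pp1:3 pp2:1 pp3:3 pp4:1 pp5:1 pp6:1
Op 6: write(P2, v3, 141). refcount(pp3)=3>1 -> COPY to pp7. 8 ppages; refcounts: pp0:2 pp1:3 pp2:1 pp3:2 pp4:1 pp5:1 pp6:1 pp7:1
Op 7: read(P0, v2) -> 31. No state change.
Op 8: write(P1, v0, 126). refcount(pp0)=2>1 -> COPY to pp8. 9 ppages; refcounts: pp0:1 pp1:3 pp2:1 pp3:2 pp4:1 pp5:1 pp6:1 pp7:1 pp8:1
Op 9: read(P1, v2) -> 163. No state change.

Answer: 1 3 1 2 1 1 1 1 1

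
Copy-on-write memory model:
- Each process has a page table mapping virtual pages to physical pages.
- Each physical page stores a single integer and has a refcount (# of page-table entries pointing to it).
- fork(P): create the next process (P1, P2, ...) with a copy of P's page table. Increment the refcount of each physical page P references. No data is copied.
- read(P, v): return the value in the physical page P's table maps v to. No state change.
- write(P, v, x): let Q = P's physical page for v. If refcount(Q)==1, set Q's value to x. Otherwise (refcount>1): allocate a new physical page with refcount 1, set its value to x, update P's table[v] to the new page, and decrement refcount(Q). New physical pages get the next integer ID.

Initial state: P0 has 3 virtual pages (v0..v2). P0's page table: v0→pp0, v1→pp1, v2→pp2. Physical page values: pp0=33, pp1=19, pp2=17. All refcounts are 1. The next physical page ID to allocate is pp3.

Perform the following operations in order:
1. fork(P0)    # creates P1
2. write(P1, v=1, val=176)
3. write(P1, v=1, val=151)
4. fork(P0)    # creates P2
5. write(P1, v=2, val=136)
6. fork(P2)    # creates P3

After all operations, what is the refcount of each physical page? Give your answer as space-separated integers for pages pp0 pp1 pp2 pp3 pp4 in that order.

Answer: 4 3 3 1 1

Derivation:
Op 1: fork(P0) -> P1. 3 ppages; refcounts: pp0:2 pp1:2 pp2:2
Op 2: write(P1, v1, 176). refcount(pp1)=2>1 -> COPY to pp3. 4 ppages; refcounts: pp0:2 pp1:1 pp2:2 pp3:1
Op 3: write(P1, v1, 151). refcount(pp3)=1 -> write in place. 4 ppages; refcounts: pp0:2 pp1:1 pp2:2 pp3:1
Op 4: fork(P0) -> P2. 4 ppages; refcounts: pp0:3 pp1:2 pp2:3 pp3:1
Op 5: write(P1, v2, 136). refcount(pp2)=3>1 -> COPY to pp4. 5 ppages; refcounts: pp0:3 pp1:2 pp2:2 pp3:1 pp4:1
Op 6: fork(P2) -> P3. 5 ppages; refcounts: pp0:4 pp1:3 pp2:3 pp3:1 pp4:1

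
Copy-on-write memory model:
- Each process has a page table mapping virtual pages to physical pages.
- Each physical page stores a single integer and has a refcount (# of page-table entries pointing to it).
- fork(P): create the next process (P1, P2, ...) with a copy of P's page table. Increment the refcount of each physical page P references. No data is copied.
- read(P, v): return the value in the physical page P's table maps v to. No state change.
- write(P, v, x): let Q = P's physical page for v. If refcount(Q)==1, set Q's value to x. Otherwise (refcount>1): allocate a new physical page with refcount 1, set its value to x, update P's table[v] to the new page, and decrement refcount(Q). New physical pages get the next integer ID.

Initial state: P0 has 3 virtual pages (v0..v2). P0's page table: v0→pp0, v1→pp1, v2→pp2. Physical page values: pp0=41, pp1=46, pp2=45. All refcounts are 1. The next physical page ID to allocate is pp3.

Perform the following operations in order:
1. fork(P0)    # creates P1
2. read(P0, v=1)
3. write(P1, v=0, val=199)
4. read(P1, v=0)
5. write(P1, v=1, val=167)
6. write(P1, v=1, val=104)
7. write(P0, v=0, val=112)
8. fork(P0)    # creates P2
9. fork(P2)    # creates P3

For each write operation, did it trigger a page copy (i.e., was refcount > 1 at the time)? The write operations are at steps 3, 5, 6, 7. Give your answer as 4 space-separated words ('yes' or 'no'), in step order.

Op 1: fork(P0) -> P1. 3 ppages; refcounts: pp0:2 pp1:2 pp2:2
Op 2: read(P0, v1) -> 46. No state change.
Op 3: write(P1, v0, 199). refcount(pp0)=2>1 -> COPY to pp3. 4 ppages; refcounts: pp0:1 pp1:2 pp2:2 pp3:1
Op 4: read(P1, v0) -> 199. No state change.
Op 5: write(P1, v1, 167). refcount(pp1)=2>1 -> COPY to pp4. 5 ppages; refcounts: pp0:1 pp1:1 pp2:2 pp3:1 pp4:1
Op 6: write(P1, v1, 104). refcount(pp4)=1 -> write in place. 5 ppages; refcounts: pp0:1 pp1:1 pp2:2 pp3:1 pp4:1
Op 7: write(P0, v0, 112). refcount(pp0)=1 -> write in place. 5 ppages; refcounts: pp0:1 pp1:1 pp2:2 pp3:1 pp4:1
Op 8: fork(P0) -> P2. 5 ppages; refcounts: pp0:2 pp1:2 pp2:3 pp3:1 pp4:1
Op 9: fork(P2) -> P3. 5 ppages; refcounts: pp0:3 pp1:3 pp2:4 pp3:1 pp4:1

yes yes no no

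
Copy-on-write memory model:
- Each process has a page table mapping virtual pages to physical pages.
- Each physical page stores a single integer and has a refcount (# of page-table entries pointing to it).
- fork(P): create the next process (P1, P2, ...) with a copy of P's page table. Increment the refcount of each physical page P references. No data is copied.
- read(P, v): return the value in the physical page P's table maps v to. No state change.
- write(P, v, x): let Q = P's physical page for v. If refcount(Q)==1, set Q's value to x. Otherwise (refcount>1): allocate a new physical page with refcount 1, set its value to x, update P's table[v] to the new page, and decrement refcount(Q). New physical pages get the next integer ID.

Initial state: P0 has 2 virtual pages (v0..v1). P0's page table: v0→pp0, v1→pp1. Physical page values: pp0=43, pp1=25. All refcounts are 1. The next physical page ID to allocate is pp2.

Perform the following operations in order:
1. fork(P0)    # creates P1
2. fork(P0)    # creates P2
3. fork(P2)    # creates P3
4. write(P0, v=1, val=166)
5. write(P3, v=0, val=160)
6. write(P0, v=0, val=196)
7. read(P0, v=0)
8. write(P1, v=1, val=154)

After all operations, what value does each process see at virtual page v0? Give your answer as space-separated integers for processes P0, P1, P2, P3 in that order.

Op 1: fork(P0) -> P1. 2 ppages; refcounts: pp0:2 pp1:2
Op 2: fork(P0) -> P2. 2 ppages; refcounts: pp0:3 pp1:3
Op 3: fork(P2) -> P3. 2 ppages; refcounts: pp0:4 pp1:4
Op 4: write(P0, v1, 166). refcount(pp1)=4>1 -> COPY to pp2. 3 ppages; refcounts: pp0:4 pp1:3 pp2:1
Op 5: write(P3, v0, 160). refcount(pp0)=4>1 -> COPY to pp3. 4 ppages; refcounts: pp0:3 pp1:3 pp2:1 pp3:1
Op 6: write(P0, v0, 196). refcount(pp0)=3>1 -> COPY to pp4. 5 ppages; refcounts: pp0:2 pp1:3 pp2:1 pp3:1 pp4:1
Op 7: read(P0, v0) -> 196. No state change.
Op 8: write(P1, v1, 154). refcount(pp1)=3>1 -> COPY to pp5. 6 ppages; refcounts: pp0:2 pp1:2 pp2:1 pp3:1 pp4:1 pp5:1
P0: v0 -> pp4 = 196
P1: v0 -> pp0 = 43
P2: v0 -> pp0 = 43
P3: v0 -> pp3 = 160

Answer: 196 43 43 160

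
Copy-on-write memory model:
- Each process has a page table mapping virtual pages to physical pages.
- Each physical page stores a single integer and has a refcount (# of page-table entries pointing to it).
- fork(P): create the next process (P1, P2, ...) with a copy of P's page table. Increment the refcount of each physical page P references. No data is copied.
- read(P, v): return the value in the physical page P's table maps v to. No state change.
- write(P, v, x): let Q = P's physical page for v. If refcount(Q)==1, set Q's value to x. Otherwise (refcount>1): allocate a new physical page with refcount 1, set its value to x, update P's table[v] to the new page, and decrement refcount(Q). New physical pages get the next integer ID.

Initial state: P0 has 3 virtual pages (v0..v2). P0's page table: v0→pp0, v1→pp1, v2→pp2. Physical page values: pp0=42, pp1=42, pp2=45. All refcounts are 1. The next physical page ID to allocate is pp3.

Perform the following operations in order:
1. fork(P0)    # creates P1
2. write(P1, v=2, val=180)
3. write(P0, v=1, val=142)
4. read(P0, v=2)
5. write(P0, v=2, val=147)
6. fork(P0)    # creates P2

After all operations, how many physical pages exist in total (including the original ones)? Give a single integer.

Op 1: fork(P0) -> P1. 3 ppages; refcounts: pp0:2 pp1:2 pp2:2
Op 2: write(P1, v2, 180). refcount(pp2)=2>1 -> COPY to pp3. 4 ppages; refcounts: pp0:2 pp1:2 pp2:1 pp3:1
Op 3: write(P0, v1, 142). refcount(pp1)=2>1 -> COPY to pp4. 5 ppages; refcounts: pp0:2 pp1:1 pp2:1 pp3:1 pp4:1
Op 4: read(P0, v2) -> 45. No state change.
Op 5: write(P0, v2, 147). refcount(pp2)=1 -> write in place. 5 ppages; refcounts: pp0:2 pp1:1 pp2:1 pp3:1 pp4:1
Op 6: fork(P0) -> P2. 5 ppages; refcounts: pp0:3 pp1:1 pp2:2 pp3:1 pp4:2

Answer: 5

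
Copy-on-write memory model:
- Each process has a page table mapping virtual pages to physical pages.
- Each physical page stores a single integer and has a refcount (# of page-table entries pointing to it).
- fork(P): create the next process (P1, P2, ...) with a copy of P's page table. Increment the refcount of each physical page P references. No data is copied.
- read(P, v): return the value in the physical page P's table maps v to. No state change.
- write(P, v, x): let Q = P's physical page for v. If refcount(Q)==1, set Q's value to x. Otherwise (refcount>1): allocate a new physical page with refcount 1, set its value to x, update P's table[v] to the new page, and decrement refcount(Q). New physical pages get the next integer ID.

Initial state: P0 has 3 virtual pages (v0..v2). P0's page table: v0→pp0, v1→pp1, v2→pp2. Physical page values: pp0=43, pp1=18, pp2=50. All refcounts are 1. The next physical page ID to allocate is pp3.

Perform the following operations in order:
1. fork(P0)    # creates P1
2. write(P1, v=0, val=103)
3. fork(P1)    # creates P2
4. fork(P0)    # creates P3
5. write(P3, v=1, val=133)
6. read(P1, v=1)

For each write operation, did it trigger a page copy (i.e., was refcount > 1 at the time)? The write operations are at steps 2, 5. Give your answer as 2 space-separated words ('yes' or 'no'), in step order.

Op 1: fork(P0) -> P1. 3 ppages; refcounts: pp0:2 pp1:2 pp2:2
Op 2: write(P1, v0, 103). refcount(pp0)=2>1 -> COPY to pp3. 4 ppages; refcounts: pp0:1 pp1:2 pp2:2 pp3:1
Op 3: fork(P1) -> P2. 4 ppages; refcounts: pp0:1 pp1:3 pp2:3 pp3:2
Op 4: fork(P0) -> P3. 4 ppages; refcounts: pp0:2 pp1:4 pp2:4 pp3:2
Op 5: write(P3, v1, 133). refcount(pp1)=4>1 -> COPY to pp4. 5 ppages; refcounts: pp0:2 pp1:3 pp2:4 pp3:2 pp4:1
Op 6: read(P1, v1) -> 18. No state change.

yes yes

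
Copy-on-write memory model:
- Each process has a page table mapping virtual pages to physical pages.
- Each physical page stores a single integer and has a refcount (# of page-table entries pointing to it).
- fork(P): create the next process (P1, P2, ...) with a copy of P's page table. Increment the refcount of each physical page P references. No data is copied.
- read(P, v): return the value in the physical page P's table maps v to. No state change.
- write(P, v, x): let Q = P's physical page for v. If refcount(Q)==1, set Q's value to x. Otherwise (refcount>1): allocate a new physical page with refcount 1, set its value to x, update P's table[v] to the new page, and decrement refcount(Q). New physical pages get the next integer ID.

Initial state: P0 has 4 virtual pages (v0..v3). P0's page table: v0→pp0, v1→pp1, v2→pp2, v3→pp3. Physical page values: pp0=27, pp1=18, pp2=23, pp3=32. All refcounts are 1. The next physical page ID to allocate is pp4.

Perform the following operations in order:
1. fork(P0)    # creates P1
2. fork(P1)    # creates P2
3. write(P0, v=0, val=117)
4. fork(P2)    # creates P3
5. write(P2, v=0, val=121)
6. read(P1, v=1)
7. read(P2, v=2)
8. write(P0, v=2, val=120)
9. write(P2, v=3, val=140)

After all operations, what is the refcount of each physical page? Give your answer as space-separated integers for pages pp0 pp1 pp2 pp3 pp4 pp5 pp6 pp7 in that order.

Op 1: fork(P0) -> P1. 4 ppages; refcounts: pp0:2 pp1:2 pp2:2 pp3:2
Op 2: fork(P1) -> P2. 4 ppages; refcounts: pp0:3 pp1:3 pp2:3 pp3:3
Op 3: write(P0, v0, 117). refcount(pp0)=3>1 -> COPY to pp4. 5 ppages; refcounts: pp0:2 pp1:3 pp2:3 pp3:3 pp4:1
Op 4: fork(P2) -> P3. 5 ppages; refcounts: pp0:3 pp1:4 pp2:4 pp3:4 pp4:1
Op 5: write(P2, v0, 121). refcount(pp0)=3>1 -> COPY to pp5. 6 ppages; refcounts: pp0:2 pp1:4 pp2:4 pp3:4 pp4:1 pp5:1
Op 6: read(P1, v1) -> 18. No state change.
Op 7: read(P2, v2) -> 23. No state change.
Op 8: write(P0, v2, 120). refcount(pp2)=4>1 -> COPY to pp6. 7 ppages; refcounts: pp0:2 pp1:4 pp2:3 pp3:4 pp4:1 pp5:1 pp6:1
Op 9: write(P2, v3, 140). refcount(pp3)=4>1 -> COPY to pp7. 8 ppages; refcounts: pp0:2 pp1:4 pp2:3 pp3:3 pp4:1 pp5:1 pp6:1 pp7:1

Answer: 2 4 3 3 1 1 1 1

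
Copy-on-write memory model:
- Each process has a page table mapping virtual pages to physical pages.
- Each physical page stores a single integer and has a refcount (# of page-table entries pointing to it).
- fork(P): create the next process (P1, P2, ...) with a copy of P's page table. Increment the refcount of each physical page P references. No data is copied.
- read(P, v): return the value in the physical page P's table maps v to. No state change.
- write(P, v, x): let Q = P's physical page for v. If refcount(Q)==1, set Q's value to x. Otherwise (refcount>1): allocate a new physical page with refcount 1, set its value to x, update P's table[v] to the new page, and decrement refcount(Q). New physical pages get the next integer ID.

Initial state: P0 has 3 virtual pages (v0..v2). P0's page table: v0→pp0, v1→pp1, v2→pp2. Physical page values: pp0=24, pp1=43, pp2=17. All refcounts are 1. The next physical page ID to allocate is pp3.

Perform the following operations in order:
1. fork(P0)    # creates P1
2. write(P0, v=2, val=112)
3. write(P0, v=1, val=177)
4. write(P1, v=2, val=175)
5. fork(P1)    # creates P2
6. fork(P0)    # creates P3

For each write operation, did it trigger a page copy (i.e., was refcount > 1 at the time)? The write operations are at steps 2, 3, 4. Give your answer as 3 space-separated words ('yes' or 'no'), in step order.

Op 1: fork(P0) -> P1. 3 ppages; refcounts: pp0:2 pp1:2 pp2:2
Op 2: write(P0, v2, 112). refcount(pp2)=2>1 -> COPY to pp3. 4 ppages; refcounts: pp0:2 pp1:2 pp2:1 pp3:1
Op 3: write(P0, v1, 177). refcount(pp1)=2>1 -> COPY to pp4. 5 ppages; refcounts: pp0:2 pp1:1 pp2:1 pp3:1 pp4:1
Op 4: write(P1, v2, 175). refcount(pp2)=1 -> write in place. 5 ppages; refcounts: pp0:2 pp1:1 pp2:1 pp3:1 pp4:1
Op 5: fork(P1) -> P2. 5 ppages; refcounts: pp0:3 pp1:2 pp2:2 pp3:1 pp4:1
Op 6: fork(P0) -> P3. 5 ppages; refcounts: pp0:4 pp1:2 pp2:2 pp3:2 pp4:2

yes yes no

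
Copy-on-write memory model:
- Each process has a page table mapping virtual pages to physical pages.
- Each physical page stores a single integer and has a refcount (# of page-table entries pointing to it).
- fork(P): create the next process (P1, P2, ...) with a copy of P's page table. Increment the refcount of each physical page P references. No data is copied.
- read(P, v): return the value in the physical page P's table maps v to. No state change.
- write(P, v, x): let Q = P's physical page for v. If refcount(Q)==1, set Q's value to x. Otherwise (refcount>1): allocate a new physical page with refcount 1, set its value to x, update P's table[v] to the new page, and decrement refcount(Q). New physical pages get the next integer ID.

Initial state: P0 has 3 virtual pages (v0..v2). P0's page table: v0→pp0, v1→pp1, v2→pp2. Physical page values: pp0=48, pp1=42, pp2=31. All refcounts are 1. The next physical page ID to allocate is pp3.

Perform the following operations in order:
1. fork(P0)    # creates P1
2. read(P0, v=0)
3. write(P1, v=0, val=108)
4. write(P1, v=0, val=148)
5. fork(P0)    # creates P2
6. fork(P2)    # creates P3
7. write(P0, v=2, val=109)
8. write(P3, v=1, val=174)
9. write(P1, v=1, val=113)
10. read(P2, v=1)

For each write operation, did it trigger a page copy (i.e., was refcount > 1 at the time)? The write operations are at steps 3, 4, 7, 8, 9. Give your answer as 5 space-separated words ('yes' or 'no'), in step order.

Op 1: fork(P0) -> P1. 3 ppages; refcounts: pp0:2 pp1:2 pp2:2
Op 2: read(P0, v0) -> 48. No state change.
Op 3: write(P1, v0, 108). refcount(pp0)=2>1 -> COPY to pp3. 4 ppages; refcounts: pp0:1 pp1:2 pp2:2 pp3:1
Op 4: write(P1, v0, 148). refcount(pp3)=1 -> write in place. 4 ppages; refcounts: pp0:1 pp1:2 pp2:2 pp3:1
Op 5: fork(P0) -> P2. 4 ppages; refcounts: pp0:2 pp1:3 pp2:3 pp3:1
Op 6: fork(P2) -> P3. 4 ppages; refcounts: pp0:3 pp1:4 pp2:4 pp3:1
Op 7: write(P0, v2, 109). refcount(pp2)=4>1 -> COPY to pp4. 5 ppages; refcounts: pp0:3 pp1:4 pp2:3 pp3:1 pp4:1
Op 8: write(P3, v1, 174). refcount(pp1)=4>1 -> COPY to pp5. 6 ppages; refcounts: pp0:3 pp1:3 pp2:3 pp3:1 pp4:1 pp5:1
Op 9: write(P1, v1, 113). refcount(pp1)=3>1 -> COPY to pp6. 7 ppages; refcounts: pp0:3 pp1:2 pp2:3 pp3:1 pp4:1 pp5:1 pp6:1
Op 10: read(P2, v1) -> 42. No state change.

yes no yes yes yes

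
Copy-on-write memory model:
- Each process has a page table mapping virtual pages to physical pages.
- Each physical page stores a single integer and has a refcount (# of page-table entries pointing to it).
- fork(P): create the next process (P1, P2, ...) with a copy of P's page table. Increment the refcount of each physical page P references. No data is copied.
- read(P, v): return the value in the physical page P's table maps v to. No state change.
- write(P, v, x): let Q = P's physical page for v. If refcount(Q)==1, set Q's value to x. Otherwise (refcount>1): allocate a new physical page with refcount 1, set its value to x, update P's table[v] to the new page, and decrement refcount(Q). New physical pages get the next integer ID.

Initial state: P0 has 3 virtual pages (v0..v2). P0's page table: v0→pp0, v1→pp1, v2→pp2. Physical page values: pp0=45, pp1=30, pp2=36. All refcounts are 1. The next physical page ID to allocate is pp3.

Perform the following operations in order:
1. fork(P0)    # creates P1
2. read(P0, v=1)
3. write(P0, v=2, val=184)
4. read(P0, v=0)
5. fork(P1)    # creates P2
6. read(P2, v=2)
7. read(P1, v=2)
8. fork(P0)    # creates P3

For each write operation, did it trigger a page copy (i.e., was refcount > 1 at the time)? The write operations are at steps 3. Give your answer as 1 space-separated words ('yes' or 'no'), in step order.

Op 1: fork(P0) -> P1. 3 ppages; refcounts: pp0:2 pp1:2 pp2:2
Op 2: read(P0, v1) -> 30. No state change.
Op 3: write(P0, v2, 184). refcount(pp2)=2>1 -> COPY to pp3. 4 ppages; refcounts: pp0:2 pp1:2 pp2:1 pp3:1
Op 4: read(P0, v0) -> 45. No state change.
Op 5: fork(P1) -> P2. 4 ppages; refcounts: pp0:3 pp1:3 pp2:2 pp3:1
Op 6: read(P2, v2) -> 36. No state change.
Op 7: read(P1, v2) -> 36. No state change.
Op 8: fork(P0) -> P3. 4 ppages; refcounts: pp0:4 pp1:4 pp2:2 pp3:2

yes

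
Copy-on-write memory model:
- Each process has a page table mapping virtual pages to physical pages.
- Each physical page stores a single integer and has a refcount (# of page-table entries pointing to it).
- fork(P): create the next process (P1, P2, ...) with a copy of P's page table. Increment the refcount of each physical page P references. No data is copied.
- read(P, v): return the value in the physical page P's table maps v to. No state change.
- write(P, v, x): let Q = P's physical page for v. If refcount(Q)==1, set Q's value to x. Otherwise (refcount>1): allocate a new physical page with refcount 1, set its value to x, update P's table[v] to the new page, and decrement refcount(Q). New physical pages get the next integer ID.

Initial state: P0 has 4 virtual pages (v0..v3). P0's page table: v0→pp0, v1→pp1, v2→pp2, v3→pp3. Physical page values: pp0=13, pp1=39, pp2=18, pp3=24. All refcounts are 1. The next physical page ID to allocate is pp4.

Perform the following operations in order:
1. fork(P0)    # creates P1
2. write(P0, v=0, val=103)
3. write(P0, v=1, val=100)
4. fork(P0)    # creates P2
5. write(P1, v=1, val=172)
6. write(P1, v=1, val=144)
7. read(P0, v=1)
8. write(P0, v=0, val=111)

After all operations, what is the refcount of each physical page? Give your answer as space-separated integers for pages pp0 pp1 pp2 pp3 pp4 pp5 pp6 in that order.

Op 1: fork(P0) -> P1. 4 ppages; refcounts: pp0:2 pp1:2 pp2:2 pp3:2
Op 2: write(P0, v0, 103). refcount(pp0)=2>1 -> COPY to pp4. 5 ppages; refcounts: pp0:1 pp1:2 pp2:2 pp3:2 pp4:1
Op 3: write(P0, v1, 100). refcount(pp1)=2>1 -> COPY to pp5. 6 ppages; refcounts: pp0:1 pp1:1 pp2:2 pp3:2 pp4:1 pp5:1
Op 4: fork(P0) -> P2. 6 ppages; refcounts: pp0:1 pp1:1 pp2:3 pp3:3 pp4:2 pp5:2
Op 5: write(P1, v1, 172). refcount(pp1)=1 -> write in place. 6 ppages; refcounts: pp0:1 pp1:1 pp2:3 pp3:3 pp4:2 pp5:2
Op 6: write(P1, v1, 144). refcount(pp1)=1 -> write in place. 6 ppages; refcounts: pp0:1 pp1:1 pp2:3 pp3:3 pp4:2 pp5:2
Op 7: read(P0, v1) -> 100. No state change.
Op 8: write(P0, v0, 111). refcount(pp4)=2>1 -> COPY to pp6. 7 ppages; refcounts: pp0:1 pp1:1 pp2:3 pp3:3 pp4:1 pp5:2 pp6:1

Answer: 1 1 3 3 1 2 1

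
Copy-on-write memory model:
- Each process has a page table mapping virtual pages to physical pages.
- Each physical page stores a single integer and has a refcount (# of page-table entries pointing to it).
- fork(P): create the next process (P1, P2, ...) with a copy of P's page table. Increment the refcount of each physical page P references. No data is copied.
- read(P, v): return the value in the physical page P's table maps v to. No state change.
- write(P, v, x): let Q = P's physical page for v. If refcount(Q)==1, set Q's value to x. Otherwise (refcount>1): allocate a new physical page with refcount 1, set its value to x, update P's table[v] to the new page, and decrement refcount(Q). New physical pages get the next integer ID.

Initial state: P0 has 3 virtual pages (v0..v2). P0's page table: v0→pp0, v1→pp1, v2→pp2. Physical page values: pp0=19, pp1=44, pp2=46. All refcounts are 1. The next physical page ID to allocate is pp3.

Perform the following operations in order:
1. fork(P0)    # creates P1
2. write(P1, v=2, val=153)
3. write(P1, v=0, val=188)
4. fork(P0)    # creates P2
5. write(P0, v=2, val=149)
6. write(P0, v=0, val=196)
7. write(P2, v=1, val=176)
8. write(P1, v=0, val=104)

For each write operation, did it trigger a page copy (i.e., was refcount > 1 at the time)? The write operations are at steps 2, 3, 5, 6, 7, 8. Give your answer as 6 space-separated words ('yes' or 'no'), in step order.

Op 1: fork(P0) -> P1. 3 ppages; refcounts: pp0:2 pp1:2 pp2:2
Op 2: write(P1, v2, 153). refcount(pp2)=2>1 -> COPY to pp3. 4 ppages; refcounts: pp0:2 pp1:2 pp2:1 pp3:1
Op 3: write(P1, v0, 188). refcount(pp0)=2>1 -> COPY to pp4. 5 ppages; refcounts: pp0:1 pp1:2 pp2:1 pp3:1 pp4:1
Op 4: fork(P0) -> P2. 5 ppages; refcounts: pp0:2 pp1:3 pp2:2 pp3:1 pp4:1
Op 5: write(P0, v2, 149). refcount(pp2)=2>1 -> COPY to pp5. 6 ppages; refcounts: pp0:2 pp1:3 pp2:1 pp3:1 pp4:1 pp5:1
Op 6: write(P0, v0, 196). refcount(pp0)=2>1 -> COPY to pp6. 7 ppages; refcounts: pp0:1 pp1:3 pp2:1 pp3:1 pp4:1 pp5:1 pp6:1
Op 7: write(P2, v1, 176). refcount(pp1)=3>1 -> COPY to pp7. 8 ppages; refcounts: pp0:1 pp1:2 pp2:1 pp3:1 pp4:1 pp5:1 pp6:1 pp7:1
Op 8: write(P1, v0, 104). refcount(pp4)=1 -> write in place. 8 ppages; refcounts: pp0:1 pp1:2 pp2:1 pp3:1 pp4:1 pp5:1 pp6:1 pp7:1

yes yes yes yes yes no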